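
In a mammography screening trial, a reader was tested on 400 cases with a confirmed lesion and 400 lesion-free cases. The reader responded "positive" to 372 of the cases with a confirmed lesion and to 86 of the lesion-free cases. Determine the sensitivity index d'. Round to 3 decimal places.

H = 372/400 = 0.9300
FA = 86/400 = 0.2150
z(H) = z(0.9300) = 1.4758
z(FA) = z(0.2150) = -0.7892
d' = z(H) − z(FA) = 1.4758 − (-0.7892) = 2.2650

d' = 2.265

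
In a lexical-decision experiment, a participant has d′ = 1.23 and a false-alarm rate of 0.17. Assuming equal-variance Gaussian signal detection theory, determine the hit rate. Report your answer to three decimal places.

z(false-alarm rate) = z(0.17) = -0.9542
z(H) = z(FA) + d' = -0.9542 + 1.23 = 0.2758
hit rate = Φ(0.2758) = 0.6086

hit rate = 0.609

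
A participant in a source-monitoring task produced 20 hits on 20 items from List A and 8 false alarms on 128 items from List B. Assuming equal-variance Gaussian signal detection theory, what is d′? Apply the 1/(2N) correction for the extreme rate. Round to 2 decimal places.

d′ = 3.49

The hit rate is 20/20 = 1, so apply the 1/(2N) correction: H → 1 − 1/(2·20) = 0.97500.
z(H) = z(0.97500) = 1.960
z(FA) = z(0.06250) = -1.534
d' = 1.960 − (-1.534) = 3.494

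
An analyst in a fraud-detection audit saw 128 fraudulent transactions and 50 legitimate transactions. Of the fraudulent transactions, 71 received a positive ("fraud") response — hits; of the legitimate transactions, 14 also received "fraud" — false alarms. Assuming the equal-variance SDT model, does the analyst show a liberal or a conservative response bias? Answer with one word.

z(H) = 0.138, z(FA) = -0.583
c = −½·(z(H) + z(FA)) = 0.2225
c > 0 → conservative criterion (biased toward responding “no”).

conservative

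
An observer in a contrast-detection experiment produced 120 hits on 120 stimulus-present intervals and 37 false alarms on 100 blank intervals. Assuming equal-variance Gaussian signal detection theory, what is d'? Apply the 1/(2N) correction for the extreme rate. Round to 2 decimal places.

d' = 2.97

The hit rate is 120/120 = 1, so apply the 1/(2N) correction: H → 1 − 1/(2·120) = 0.99583.
z(H) = z(0.99583) = 2.638
z(FA) = z(0.37000) = -0.332
d' = 2.638 − (-0.332) = 2.970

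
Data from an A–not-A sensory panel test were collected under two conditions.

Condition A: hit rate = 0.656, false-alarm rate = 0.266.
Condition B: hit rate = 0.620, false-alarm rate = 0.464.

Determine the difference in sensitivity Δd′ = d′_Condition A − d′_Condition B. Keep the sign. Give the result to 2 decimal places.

Condition A: z(0.656) = 0.402, z(0.266) = -0.625, d' = 1.027
Condition B: z(0.620) = 0.305, z(0.464) = -0.090, d' = 0.395
Δd' = d'_Condition A − d'_Condition B = 1.027 − 0.395 = 0.632
Condition A has the higher sensitivity.

Δd′ = 0.63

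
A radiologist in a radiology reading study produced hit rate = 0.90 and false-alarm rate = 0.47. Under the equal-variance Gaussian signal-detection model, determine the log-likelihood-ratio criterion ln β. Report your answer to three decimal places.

ln β = -0.818

z(0.90) = 1.2816, z(0.47) = -0.0753
ln β = −½·[z(H)² − z(FA)²] = −0.5 × (1.6425 − 0.0057) = -0.8184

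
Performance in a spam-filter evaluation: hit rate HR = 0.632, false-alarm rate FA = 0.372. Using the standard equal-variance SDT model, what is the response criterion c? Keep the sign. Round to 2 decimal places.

c = -0.01

Φ⁻¹(H) = Φ⁻¹(0.632) = 0.3372
Φ⁻¹(FA) = Φ⁻¹(0.372) = -0.3266
c = −½·[z(H) + z(FA)] = −0.5 × (0.3372 + (-0.3266)) = -0.0053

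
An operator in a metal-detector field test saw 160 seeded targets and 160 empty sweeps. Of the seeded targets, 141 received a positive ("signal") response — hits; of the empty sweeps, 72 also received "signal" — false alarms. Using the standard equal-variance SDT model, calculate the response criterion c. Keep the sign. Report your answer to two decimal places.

c = -0.53

H = 141/160 = 0.8812
FA = 72/160 = 0.4500
Φ⁻¹(0.8812) = 1.181, Φ⁻¹(0.4500) = -0.126
c = −½·[z(H) + z(FA)] = −0.5 × (1.181 + (-0.126)) = -0.5275
c < 0: the operator has a liberal response bias.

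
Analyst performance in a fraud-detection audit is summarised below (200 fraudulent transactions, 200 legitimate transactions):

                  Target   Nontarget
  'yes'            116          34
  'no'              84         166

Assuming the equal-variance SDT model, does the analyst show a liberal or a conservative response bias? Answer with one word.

z(H) = 0.202, z(FA) = -0.954
c = −½·(z(H) + z(FA)) = 0.376
c > 0 → conservative criterion (biased toward responding “no”).

conservative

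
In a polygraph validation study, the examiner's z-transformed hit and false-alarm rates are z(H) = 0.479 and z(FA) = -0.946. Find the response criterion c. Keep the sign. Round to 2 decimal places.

c = 0.23

c = −½·[z(H) + z(FA)] = −½·(0.479 + (-0.946)) = 0.2335
c > 0: the examiner has a conservative response bias.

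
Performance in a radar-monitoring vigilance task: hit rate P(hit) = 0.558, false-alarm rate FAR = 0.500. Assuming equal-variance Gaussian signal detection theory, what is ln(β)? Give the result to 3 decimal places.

ln β = -0.011

Φ⁻¹(0.558) = 0.1459, Φ⁻¹(0.500) = 0.0000
ln β = −½·[z(H)² − z(FA)²] = −0.5 × (0.0213 − 0.0000) = -0.01065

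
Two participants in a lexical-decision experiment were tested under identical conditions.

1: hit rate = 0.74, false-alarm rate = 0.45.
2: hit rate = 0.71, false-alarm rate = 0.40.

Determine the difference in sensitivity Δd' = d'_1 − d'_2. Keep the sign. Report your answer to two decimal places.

Δd' = -0.04

1: z(0.74) = 0.643, z(0.45) = -0.126, d' = 0.769
2: z(0.71) = 0.553, z(0.40) = -0.253, d' = 0.806
Δd' = d'_1 − d'_2 = 0.769 − 0.806 = -0.037
2 has the higher sensitivity.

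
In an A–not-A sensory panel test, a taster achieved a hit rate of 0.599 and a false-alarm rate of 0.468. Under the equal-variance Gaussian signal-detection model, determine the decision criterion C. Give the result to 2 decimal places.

C = -0.09

z(H) = 0.251
z(FA) = -0.080
c = −½·[z(H) + z(FA)] = −0.5 × (0.251 + (-0.080)) = -0.0855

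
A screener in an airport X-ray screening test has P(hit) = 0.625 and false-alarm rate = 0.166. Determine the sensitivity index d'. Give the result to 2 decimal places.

d' = 1.29

z(H) = z(0.625) = 0.3186
z(FA) = z(0.166) = -0.9701
d' = z(H) − z(FA) = 0.3186 − (-0.9701) = 1.2887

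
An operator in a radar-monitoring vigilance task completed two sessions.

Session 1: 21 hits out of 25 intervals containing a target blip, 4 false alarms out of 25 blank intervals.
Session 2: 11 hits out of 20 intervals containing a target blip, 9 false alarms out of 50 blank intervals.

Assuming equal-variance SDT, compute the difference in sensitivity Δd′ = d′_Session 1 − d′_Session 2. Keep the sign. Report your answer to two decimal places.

Δd′ = 0.95

Session 1: z(0.8400) = 0.994, z(0.1600) = -0.994, d' = 1.988
Session 2: z(0.5500) = 0.126, z(0.1800) = -0.915, d' = 1.041
Δd' = d'_Session 1 − d'_Session 2 = 1.988 − 1.041 = 0.947
Session 1 has the higher sensitivity.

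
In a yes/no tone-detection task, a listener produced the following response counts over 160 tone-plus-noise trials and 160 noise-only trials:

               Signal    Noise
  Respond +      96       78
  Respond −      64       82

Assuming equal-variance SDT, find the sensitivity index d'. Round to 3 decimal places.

d' = 0.285

H = 96/160 = 0.6000
FA = 78/160 = 0.4875
Φ⁻¹(H) = Φ⁻¹(0.6000) = 0.2533
Φ⁻¹(FA) = Φ⁻¹(0.4875) = -0.0313
d' = z(H) − z(FA) = 0.2533 − (-0.0313) = 0.2846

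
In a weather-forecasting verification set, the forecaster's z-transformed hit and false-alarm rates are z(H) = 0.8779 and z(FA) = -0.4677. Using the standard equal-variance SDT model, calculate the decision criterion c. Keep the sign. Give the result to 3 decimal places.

c = -0.205

c = −½·[z(H) + z(FA)] = −½·(0.8779 + (-0.4677)) = -0.2051
c < 0: the forecaster has a liberal response bias.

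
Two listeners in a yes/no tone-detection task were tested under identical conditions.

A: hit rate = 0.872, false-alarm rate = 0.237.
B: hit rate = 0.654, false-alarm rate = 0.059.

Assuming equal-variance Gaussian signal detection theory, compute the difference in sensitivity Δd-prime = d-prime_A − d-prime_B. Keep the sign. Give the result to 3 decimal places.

Δd-prime = -0.107

A: z(0.872) = 1.1359, z(0.237) = -0.7160, d' = 1.8519
B: z(0.654) = 0.3961, z(0.059) = -1.5632, d' = 1.9593
Δd' = d'_A − d'_B = 1.8519 − 1.9593 = -0.1074
B has the higher sensitivity.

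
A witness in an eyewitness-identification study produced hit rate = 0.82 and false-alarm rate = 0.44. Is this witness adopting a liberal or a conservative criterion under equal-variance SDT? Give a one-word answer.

z(H) = 0.915, z(FA) = -0.151
c = −½·(z(H) + z(FA)) = -0.382
c < 0 → liberal criterion (biased toward responding “yes”).

liberal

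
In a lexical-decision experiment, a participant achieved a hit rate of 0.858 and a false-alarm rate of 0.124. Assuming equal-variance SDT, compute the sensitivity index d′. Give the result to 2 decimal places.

d′ = 2.23

z(0.858) = 1.071, z(0.124) = -1.155
d' = z(H) − z(FA) = 1.071 − (-1.155) = 2.226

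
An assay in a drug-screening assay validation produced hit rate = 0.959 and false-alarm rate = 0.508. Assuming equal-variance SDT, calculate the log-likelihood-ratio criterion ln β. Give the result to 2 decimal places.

z(H) = 1.739
z(FA) = 0.020
ln β = −½·[z(H)² − z(FA)²] = −0.5 × (3.024 − 0.000) = -1.512

ln β = -1.51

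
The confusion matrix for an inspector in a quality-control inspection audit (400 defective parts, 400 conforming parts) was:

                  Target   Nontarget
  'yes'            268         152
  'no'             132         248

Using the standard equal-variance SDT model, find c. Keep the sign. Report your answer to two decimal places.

H = 268/400 = 0.6700
FA = 152/400 = 0.3800
Φ⁻¹(0.6700) = 0.4399, Φ⁻¹(0.3800) = -0.3055
c = −½·[z(H) + z(FA)] = −0.5 × (0.4399 + (-0.3055)) = -0.0672
c < 0: the inspector has a liberal response bias.

c = -0.07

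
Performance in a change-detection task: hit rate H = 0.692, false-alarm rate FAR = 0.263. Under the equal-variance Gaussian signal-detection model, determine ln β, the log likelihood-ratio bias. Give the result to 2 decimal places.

ln β = 0.08

z(H) = 0.502
z(FA) = -0.634
ln β = −½·[z(H)² − z(FA)²] = −0.5 × (0.252 − 0.402) = 0.075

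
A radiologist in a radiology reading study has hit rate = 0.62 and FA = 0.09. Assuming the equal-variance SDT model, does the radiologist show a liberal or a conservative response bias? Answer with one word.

z(H) = 0.305, z(FA) = -1.341
c = −½·(z(H) + z(FA)) = 0.518
c > 0 → conservative criterion (biased toward responding “no”).

conservative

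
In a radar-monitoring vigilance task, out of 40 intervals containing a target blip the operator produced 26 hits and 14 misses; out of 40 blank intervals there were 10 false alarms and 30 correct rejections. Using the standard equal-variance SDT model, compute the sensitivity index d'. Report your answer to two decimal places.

d' = 1.06

H = 26/40 = 0.6500
FA = 10/40 = 0.2500
z(H) = z(0.6500) = 0.385
z(FA) = z(0.2500) = -0.674
d' = z(H) − z(FA) = 0.385 − (-0.674) = 1.059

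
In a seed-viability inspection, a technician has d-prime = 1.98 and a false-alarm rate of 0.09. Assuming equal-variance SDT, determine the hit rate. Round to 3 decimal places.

hit rate = 0.739

z(false-alarm rate) = z(0.09) = -1.3408
z(H) = z(FA) + d' = -1.3408 + 1.98 = 0.6392
hit rate = Φ(0.6392) = 0.7387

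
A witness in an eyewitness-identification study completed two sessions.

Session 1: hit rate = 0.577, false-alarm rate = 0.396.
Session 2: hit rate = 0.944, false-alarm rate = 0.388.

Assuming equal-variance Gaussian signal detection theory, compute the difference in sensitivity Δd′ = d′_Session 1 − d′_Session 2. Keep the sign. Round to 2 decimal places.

Δd′ = -1.42

Session 1: z(0.577) = 0.194, z(0.396) = -0.264, d' = 0.458
Session 2: z(0.944) = 1.589, z(0.388) = -0.285, d' = 1.874
Δd' = d'_Session 1 − d'_Session 2 = 0.458 − 1.874 = -1.416
Session 2 has the higher sensitivity.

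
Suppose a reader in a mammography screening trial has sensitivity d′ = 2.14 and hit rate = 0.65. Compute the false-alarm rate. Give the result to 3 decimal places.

z(hit rate) = z(0.65) = 0.3853
z(FA) = z(H) − d' = 0.3853 − 2.14 = -1.7547
false-alarm rate = Φ(-1.7547) = 0.0397

false-alarm rate = 0.040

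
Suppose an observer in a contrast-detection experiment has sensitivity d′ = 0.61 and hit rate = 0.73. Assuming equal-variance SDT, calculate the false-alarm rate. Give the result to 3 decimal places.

z(hit rate) = z(0.73) = 0.6128
z(FA) = z(H) − d' = 0.6128 − 0.61 = 0.0028
false-alarm rate = Φ(0.0028) = 0.5011

false-alarm rate = 0.501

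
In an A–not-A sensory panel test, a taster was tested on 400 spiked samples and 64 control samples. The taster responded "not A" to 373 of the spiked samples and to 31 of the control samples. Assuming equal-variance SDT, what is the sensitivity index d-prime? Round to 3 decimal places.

d-prime = 1.534

H = 373/400 = 0.9325
FA = 31/64 = 0.4844
z(H) = z(0.9325) = 1.4947
z(FA) = z(0.4844) = -0.0391
d' = z(H) − z(FA) = 1.4947 − (-0.0391) = 1.5338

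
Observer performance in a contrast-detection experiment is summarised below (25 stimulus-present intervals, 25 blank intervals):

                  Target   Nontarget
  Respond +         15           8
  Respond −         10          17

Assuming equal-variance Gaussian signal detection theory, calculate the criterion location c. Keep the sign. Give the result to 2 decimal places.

H = 15/25 = 0.6000
FA = 8/25 = 0.3200
z(H) = z(0.6000) = 0.253
z(FA) = z(0.3200) = -0.468
c = −½·[z(H) + z(FA)] = −0.5 × (0.253 + (-0.468)) = 0.1075

c = 0.11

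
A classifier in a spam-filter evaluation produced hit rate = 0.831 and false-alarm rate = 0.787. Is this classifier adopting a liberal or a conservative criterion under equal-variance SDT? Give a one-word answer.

liberal

z(H) = 0.958, z(FA) = 0.796
c = −½·(z(H) + z(FA)) = -0.877
c < 0 → liberal criterion (biased toward responding “yes”).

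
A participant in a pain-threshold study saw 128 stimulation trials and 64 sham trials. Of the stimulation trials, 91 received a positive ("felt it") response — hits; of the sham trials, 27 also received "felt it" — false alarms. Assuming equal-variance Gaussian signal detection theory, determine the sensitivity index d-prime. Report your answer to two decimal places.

d-prime = 0.75

H = 91/128 = 0.7109
FA = 27/64 = 0.4219
Φ⁻¹(0.7109) = 0.556, Φ⁻¹(0.4219) = -0.197
d' = z(H) − z(FA) = 0.556 − (-0.197) = 0.753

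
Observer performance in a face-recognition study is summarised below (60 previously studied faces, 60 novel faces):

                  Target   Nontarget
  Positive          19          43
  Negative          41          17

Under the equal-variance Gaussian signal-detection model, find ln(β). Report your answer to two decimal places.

H = 19/60 = 0.3167
FA = 43/60 = 0.7167
z(H) = -0.477
z(FA) = 0.573
ln β = −½·[z(H)² − z(FA)²] = −0.5 × (0.228 − 0.328) = 0.050

ln β = 0.05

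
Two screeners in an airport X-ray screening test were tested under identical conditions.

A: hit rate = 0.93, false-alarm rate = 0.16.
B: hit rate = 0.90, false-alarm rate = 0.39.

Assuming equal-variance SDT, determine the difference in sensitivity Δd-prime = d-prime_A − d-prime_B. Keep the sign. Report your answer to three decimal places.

Δd-prime = 0.909

A: z(0.93) = 1.4758, z(0.16) = -0.9945, d' = 2.4703
B: z(0.90) = 1.2816, z(0.39) = -0.2793, d' = 1.5609
Δd' = d'_A − d'_B = 2.4703 − 1.5609 = 0.9094
A has the higher sensitivity.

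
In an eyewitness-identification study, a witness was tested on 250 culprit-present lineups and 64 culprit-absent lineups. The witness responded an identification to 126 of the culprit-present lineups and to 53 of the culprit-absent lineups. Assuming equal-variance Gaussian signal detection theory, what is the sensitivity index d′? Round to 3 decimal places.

d′ = -0.937

H = 126/250 = 0.5040
FA = 53/64 = 0.8281
Φ⁻¹(0.5040) = 0.0100, Φ⁻¹(0.8281) = 0.9467
d' = z(H) − z(FA) = 0.0100 − 0.9467 = -0.9367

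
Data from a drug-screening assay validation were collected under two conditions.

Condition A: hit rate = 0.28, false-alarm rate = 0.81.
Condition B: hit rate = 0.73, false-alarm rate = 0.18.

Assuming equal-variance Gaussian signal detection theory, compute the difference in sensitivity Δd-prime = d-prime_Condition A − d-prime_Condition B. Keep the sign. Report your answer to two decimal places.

Δd-prime = -2.99

Condition A: z(0.28) = -0.583, z(0.81) = 0.878, d' = -1.461
Condition B: z(0.73) = 0.613, z(0.18) = -0.915, d' = 1.528
Δd' = d'_Condition A − d'_Condition B = -1.461 − 1.528 = -2.989
Condition B has the higher sensitivity.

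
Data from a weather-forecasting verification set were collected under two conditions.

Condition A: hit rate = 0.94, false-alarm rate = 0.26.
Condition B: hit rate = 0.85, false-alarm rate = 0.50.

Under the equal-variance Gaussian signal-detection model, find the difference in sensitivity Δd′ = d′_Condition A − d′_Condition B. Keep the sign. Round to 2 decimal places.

Condition A: z(0.94) = 1.555, z(0.26) = -0.643, d' = 2.198
Condition B: z(0.85) = 1.036, z(0.50) = 0.000, d' = 1.036
Δd' = d'_Condition A − d'_Condition B = 2.198 − 1.036 = 1.162
Condition A has the higher sensitivity.

Δd′ = 1.16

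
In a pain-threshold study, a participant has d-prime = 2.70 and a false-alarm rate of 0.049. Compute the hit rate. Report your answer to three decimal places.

z(false-alarm rate) = z(0.049) = -1.6546
z(H) = z(FA) + d' = -1.6546 + 2.70 = 1.0454
hit rate = Φ(1.0454) = 0.8521

hit rate = 0.852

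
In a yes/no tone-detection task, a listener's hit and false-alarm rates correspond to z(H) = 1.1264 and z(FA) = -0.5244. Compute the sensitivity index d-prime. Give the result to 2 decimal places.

d' = z(H) − z(FA) = 1.1264 − (-0.5244) = 1.6508

d-prime = 1.65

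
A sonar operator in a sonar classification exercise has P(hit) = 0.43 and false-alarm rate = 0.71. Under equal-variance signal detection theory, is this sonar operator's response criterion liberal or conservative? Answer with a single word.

z(H) = -0.176, z(FA) = 0.553
c = −½·(z(H) + z(FA)) = -0.1885
c < 0 → liberal criterion (biased toward responding “yes”).

liberal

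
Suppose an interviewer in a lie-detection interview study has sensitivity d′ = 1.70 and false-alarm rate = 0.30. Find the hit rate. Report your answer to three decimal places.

z(false-alarm rate) = z(0.30) = -0.5244
z(H) = z(FA) + d' = -0.5244 + 1.70 = 1.1756
hit rate = Φ(1.1756) = 0.8801

hit rate = 0.880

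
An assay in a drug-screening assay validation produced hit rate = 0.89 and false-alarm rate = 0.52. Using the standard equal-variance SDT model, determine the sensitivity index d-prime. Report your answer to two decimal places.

d-prime = 1.18

z(H) = z(0.89) = 1.2265
z(FA) = z(0.52) = 0.0502
d' = z(H) − z(FA) = 1.2265 − 0.0502 = 1.1763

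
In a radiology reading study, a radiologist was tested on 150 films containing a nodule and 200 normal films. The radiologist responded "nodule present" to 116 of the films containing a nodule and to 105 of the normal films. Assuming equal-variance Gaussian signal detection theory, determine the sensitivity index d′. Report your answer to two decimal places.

d′ = 0.69

H = 116/150 = 0.7733
FA = 105/200 = 0.5250
z(0.7733) = 0.750, z(0.5250) = 0.063
d' = z(H) − z(FA) = 0.750 − 0.063 = 0.687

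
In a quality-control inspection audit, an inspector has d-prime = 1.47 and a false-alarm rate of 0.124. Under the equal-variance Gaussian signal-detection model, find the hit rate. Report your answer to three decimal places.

z(false-alarm rate) = z(0.124) = -1.1552
z(H) = z(FA) + d' = -1.1552 + 1.47 = 0.3148
hit rate = Φ(0.3148) = 0.6235

hit rate = 0.624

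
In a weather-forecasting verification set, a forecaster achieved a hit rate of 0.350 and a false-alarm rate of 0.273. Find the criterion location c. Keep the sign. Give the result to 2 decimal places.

z(H) = -0.385
z(FA) = -0.604
c = −½·[z(H) + z(FA)] = −0.5 × (-0.385 + (-0.604)) = 0.4945

c = 0.49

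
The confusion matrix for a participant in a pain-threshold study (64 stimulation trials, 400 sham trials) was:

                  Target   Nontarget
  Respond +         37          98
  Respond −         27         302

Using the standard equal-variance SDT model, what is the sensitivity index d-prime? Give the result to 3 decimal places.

H = 37/64 = 0.5781
FA = 98/400 = 0.2450
z(H) = 0.1970
z(FA) = -0.6903
d' = z(H) − z(FA) = 0.1970 − (-0.6903) = 0.8873

d-prime = 0.887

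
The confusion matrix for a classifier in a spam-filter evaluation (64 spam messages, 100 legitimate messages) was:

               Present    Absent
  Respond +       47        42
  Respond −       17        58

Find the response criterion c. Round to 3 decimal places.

c = -0.212

H = 47/64 = 0.7344
FA = 42/100 = 0.4200
z(H) = z(0.7344) = 0.6262
z(FA) = z(0.4200) = -0.2019
c = −½·[z(H) + z(FA)] = −0.5 × (0.6262 + (-0.2019)) = -0.21215
c < 0: the classifier has a liberal response bias.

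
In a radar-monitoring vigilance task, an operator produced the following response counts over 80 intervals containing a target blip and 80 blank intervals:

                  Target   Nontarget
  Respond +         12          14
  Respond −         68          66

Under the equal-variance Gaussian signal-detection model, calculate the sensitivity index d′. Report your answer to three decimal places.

d′ = -0.102

H = 12/80 = 0.1500
FA = 14/80 = 0.1750
Φ⁻¹(H) = Φ⁻¹(0.1500) = -1.0364
Φ⁻¹(FA) = Φ⁻¹(0.1750) = -0.9346
d' = z(H) − z(FA) = -1.0364 − (-0.9346) = -0.1018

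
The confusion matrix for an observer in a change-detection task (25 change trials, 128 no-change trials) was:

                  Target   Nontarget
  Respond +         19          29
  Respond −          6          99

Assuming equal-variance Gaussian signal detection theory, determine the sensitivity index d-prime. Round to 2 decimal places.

d-prime = 1.46

H = 19/25 = 0.7600
FA = 29/128 = 0.2266
z(H) = z(0.7600) = 0.706
z(FA) = z(0.2266) = -0.750
d' = z(H) − z(FA) = 0.706 − (-0.750) = 1.456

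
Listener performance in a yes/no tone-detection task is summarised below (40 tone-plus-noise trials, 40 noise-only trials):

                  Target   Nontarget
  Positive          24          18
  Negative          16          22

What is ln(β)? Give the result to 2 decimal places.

H = 24/40 = 0.6000
FA = 18/40 = 0.4500
Φ⁻¹(H) = 0.253
Φ⁻¹(FA) = -0.126
ln β = −½·[z(H)² − z(FA)²] = −0.5 × (0.064 − 0.016) = -0.024

ln β = -0.02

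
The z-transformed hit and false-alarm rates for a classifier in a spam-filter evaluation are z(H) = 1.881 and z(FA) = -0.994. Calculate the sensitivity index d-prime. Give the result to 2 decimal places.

d' = z(H) − z(FA) = 1.881 − (-0.994) = 2.875

d-prime = 2.88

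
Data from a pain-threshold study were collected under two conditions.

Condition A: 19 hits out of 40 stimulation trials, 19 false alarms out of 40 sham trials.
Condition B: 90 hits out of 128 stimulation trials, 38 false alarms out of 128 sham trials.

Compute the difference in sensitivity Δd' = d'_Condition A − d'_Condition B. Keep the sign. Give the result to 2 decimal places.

Condition A: z(0.4750) = -0.063, z(0.4750) = -0.063, d' = 0.000
Condition B: z(0.7031) = 0.533, z(0.2969) = -0.533, d' = 1.066
Δd' = d'_Condition A − d'_Condition B = 0.000 − 1.066 = -1.066
Condition B has the higher sensitivity.

Δd' = -1.07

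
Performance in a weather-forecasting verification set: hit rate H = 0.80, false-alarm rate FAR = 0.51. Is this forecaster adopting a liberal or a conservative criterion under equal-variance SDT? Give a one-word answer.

liberal

z(H) = 0.842, z(FA) = 0.025
c = −½·(z(H) + z(FA)) = -0.4335
c < 0 → liberal criterion (biased toward responding “yes”).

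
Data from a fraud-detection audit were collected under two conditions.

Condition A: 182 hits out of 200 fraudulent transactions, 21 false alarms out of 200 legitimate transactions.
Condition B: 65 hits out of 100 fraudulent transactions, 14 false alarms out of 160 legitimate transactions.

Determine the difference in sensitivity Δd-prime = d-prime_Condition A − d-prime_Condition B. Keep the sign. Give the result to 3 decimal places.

Condition A: z(0.9100) = 1.3408, z(0.1050) = -1.2536, d' = 2.5944
Condition B: z(0.6500) = 0.3853, z(0.0875) = -1.3563, d' = 1.7416
Δd' = d'_Condition A − d'_Condition B = 2.5944 − 1.7416 = 0.8528
Condition A has the higher sensitivity.

Δd-prime = 0.853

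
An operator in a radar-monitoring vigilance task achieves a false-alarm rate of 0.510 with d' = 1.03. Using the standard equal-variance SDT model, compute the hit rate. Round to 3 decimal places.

hit rate = 0.854

z(false-alarm rate) = z(0.510) = 0.0251
z(H) = z(FA) + d' = 0.0251 + 1.03 = 1.0551
hit rate = Φ(1.0551) = 0.8543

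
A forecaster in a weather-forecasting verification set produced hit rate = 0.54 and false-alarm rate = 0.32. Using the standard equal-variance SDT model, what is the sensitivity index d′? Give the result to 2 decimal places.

d′ = 0.57

z(H) = z(0.54) = 0.100
z(FA) = z(0.32) = -0.468
d' = z(H) − z(FA) = 0.100 − (-0.468) = 0.568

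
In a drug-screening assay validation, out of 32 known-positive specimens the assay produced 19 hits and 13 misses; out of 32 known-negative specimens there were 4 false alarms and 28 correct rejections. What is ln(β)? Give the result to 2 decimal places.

ln β = 0.63

H = 19/32 = 0.5938
FA = 4/32 = 0.1250
z(H) = z(0.5938) = 0.237
z(FA) = z(0.1250) = -1.150
ln β = −½·[z(H)² − z(FA)²] = −0.5 × (0.056 − 1.323) = 0.6335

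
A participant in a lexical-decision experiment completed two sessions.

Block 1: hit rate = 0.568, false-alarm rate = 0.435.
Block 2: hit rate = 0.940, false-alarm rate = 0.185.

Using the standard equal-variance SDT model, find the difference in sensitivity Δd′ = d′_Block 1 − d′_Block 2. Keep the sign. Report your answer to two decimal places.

Δd′ = -2.12

Block 1: z(0.568) = 0.171, z(0.435) = -0.164, d' = 0.335
Block 2: z(0.940) = 1.555, z(0.185) = -0.896, d' = 2.451
Δd' = d'_Block 1 − d'_Block 2 = 0.335 − 2.451 = -2.116
Block 2 has the higher sensitivity.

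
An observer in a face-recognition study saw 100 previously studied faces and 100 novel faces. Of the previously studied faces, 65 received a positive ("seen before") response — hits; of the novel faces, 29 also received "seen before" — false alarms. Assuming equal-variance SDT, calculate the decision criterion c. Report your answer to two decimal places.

H = 65/100 = 0.6500
FA = 29/100 = 0.2900
z(H) = 0.385
z(FA) = -0.553
c = −½·[z(H) + z(FA)] = −0.5 × (0.385 + (-0.553)) = 0.084
c > 0: the observer has a conservative response bias.

c = 0.08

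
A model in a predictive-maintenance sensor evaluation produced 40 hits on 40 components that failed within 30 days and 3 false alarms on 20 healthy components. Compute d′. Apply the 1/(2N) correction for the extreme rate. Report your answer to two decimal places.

The hit rate is 40/40 = 1, so apply the 1/(2N) correction: H → 1 − 1/(2·40) = 0.98750.
z(H) = z(0.98750) = 2.241
z(FA) = z(0.15000) = -1.036
d' = 2.241 − (-1.036) = 3.277

d′ = 3.28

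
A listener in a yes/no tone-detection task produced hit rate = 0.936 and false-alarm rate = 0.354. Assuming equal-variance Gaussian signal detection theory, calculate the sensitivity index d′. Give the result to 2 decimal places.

Φ⁻¹(H) = Φ⁻¹(0.936) = 1.5220
Φ⁻¹(FA) = Φ⁻¹(0.354) = -0.3745
d' = z(H) − z(FA) = 1.5220 − (-0.3745) = 1.8965

d′ = 1.90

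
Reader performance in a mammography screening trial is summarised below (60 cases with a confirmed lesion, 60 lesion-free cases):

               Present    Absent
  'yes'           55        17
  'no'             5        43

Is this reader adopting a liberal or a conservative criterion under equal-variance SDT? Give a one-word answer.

liberal

z(H) = 1.383, z(FA) = -0.573
c = −½·(z(H) + z(FA)) = -0.405
c < 0 → liberal criterion (biased toward responding “yes”).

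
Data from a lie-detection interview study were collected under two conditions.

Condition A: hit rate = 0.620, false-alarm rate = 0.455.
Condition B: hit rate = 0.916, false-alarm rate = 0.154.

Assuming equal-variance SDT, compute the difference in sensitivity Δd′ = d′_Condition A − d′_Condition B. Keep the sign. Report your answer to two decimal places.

Δd′ = -1.98

Condition A: z(0.620) = 0.305, z(0.455) = -0.113, d' = 0.418
Condition B: z(0.916) = 1.379, z(0.154) = -1.019, d' = 2.398
Δd' = d'_Condition A − d'_Condition B = 0.418 − 2.398 = -1.980
Condition B has the higher sensitivity.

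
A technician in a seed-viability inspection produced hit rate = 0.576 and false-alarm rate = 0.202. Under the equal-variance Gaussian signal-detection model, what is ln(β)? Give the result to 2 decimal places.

z(H) = 0.192
z(FA) = -0.834
ln β = −½·[z(H)² − z(FA)²] = −0.5 × (0.037 − 0.696) = 0.3295

ln β = 0.33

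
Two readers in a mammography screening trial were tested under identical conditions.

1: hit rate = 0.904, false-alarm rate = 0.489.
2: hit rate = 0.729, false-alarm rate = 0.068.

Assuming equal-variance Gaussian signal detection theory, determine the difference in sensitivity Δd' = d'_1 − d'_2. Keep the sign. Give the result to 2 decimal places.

Δd' = -0.77

1: z(0.904) = 1.305, z(0.489) = -0.028, d' = 1.333
2: z(0.729) = 0.610, z(0.068) = -1.491, d' = 2.101
Δd' = d'_1 − d'_2 = 1.333 − 2.101 = -0.768
2 has the higher sensitivity.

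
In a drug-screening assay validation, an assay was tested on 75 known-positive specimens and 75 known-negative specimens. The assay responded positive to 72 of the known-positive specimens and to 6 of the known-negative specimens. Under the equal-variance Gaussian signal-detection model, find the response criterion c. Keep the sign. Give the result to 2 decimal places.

H = 72/75 = 0.9600
FA = 6/75 = 0.0800
z(H) = z(0.9600) = 1.7507
z(FA) = z(0.0800) = -1.4051
c = −½·[z(H) + z(FA)] = −0.5 × (1.7507 + (-1.4051)) = -0.1728
c < 0: the assay has a liberal response bias.

c = -0.17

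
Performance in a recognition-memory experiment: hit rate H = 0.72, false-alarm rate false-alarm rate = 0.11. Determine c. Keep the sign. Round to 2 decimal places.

c = 0.32

Φ⁻¹(0.72) = 0.583, Φ⁻¹(0.11) = -1.227
c = −½·[z(H) + z(FA)] = −0.5 × (0.583 + (-1.227)) = 0.322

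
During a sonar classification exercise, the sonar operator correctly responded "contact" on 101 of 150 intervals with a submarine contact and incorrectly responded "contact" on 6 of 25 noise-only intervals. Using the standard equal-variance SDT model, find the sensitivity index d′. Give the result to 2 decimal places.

H = 101/150 = 0.6733
FA = 6/25 = 0.2400
z(0.6733) = 0.4490, z(0.2400) = -0.7063
d' = z(H) − z(FA) = 0.4490 − (-0.7063) = 1.1553

d′ = 1.16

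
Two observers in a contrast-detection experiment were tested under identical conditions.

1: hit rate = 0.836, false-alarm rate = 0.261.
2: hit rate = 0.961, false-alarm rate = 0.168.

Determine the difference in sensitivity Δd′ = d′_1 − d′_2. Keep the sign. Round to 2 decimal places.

1: z(0.836) = 0.978, z(0.261) = -0.640, d' = 1.618
2: z(0.961) = 1.762, z(0.168) = -0.962, d' = 2.724
Δd' = d'_1 − d'_2 = 1.618 − 2.724 = -1.106
2 has the higher sensitivity.

Δd′ = -1.11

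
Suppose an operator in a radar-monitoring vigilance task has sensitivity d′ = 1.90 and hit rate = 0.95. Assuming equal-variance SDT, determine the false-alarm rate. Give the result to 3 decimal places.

z(hit rate) = z(0.95) = 1.6449
z(FA) = z(H) − d' = 1.6449 − 1.90 = -0.2551
false-alarm rate = Φ(-0.2551) = 0.3993

false-alarm rate = 0.399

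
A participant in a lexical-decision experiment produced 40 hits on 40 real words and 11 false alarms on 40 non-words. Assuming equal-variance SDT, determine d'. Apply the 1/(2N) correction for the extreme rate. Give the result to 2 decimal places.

The hit rate is 40/40 = 1, so apply the 1/(2N) correction: H → 1 − 1/(2·40) = 0.98750.
z(H) = z(0.98750) = 2.241
z(FA) = z(0.27500) = -0.598
d' = 2.241 − (-0.598) = 2.839

d' = 2.84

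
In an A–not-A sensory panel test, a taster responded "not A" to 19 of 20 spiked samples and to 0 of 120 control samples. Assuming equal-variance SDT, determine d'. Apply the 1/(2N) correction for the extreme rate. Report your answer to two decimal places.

d' = 4.28

The false-alarm rate is 0/120 = 0, so apply the 1/(2N) correction: FA → 1/(2·120) = 0.00417.
z(H) = z(0.95000) = 1.645
z(FA) = z(0.00417) = -2.638
d' = 1.645 − (-2.638) = 4.283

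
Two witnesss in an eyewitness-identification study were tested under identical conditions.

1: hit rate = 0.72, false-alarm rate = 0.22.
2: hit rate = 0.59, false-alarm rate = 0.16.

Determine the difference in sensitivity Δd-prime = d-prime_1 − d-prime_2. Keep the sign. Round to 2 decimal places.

Δd-prime = 0.13

1: z(0.72) = 0.583, z(0.22) = -0.772, d' = 1.355
2: z(0.59) = 0.228, z(0.16) = -0.994, d' = 1.222
Δd' = d'_1 − d'_2 = 1.355 − 1.222 = 0.133
1 has the higher sensitivity.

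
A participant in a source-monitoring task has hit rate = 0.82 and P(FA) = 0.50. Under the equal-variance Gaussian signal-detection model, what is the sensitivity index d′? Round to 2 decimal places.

d′ = 0.92

z(0.82) = 0.9154, z(0.50) = 0.0000
d' = z(H) − z(FA) = 0.9154 − 0.0000 = 0.9154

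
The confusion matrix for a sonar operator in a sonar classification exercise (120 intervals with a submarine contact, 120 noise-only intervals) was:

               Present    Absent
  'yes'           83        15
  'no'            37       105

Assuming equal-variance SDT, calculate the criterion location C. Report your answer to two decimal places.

C = 0.32

H = 83/120 = 0.6917
FA = 15/120 = 0.1250
z(H) = z(0.6917) = 0.5007
z(FA) = z(0.1250) = -1.1503
c = −½·[z(H) + z(FA)] = −0.5 × (0.5007 + (-1.1503)) = 0.3248
c > 0: the sonar operator has a conservative response bias.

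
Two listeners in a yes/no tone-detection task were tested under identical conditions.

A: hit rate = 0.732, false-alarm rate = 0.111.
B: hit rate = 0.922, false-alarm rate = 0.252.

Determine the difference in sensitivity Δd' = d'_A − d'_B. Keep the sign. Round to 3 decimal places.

Δd' = -0.247

A: z(0.732) = 0.6189, z(0.111) = -1.2212, d' = 1.8401
B: z(0.922) = 1.4187, z(0.252) = -0.6682, d' = 2.0869
Δd' = d'_A − d'_B = 1.8401 − 2.0869 = -0.2468
B has the higher sensitivity.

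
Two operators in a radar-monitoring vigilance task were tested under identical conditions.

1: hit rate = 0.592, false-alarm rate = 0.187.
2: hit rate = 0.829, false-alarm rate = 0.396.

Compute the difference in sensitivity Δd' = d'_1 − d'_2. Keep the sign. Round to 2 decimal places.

Δd' = -0.09

1: z(0.592) = 0.233, z(0.187) = -0.889, d' = 1.122
2: z(0.829) = 0.950, z(0.396) = -0.264, d' = 1.214
Δd' = d'_1 − d'_2 = 1.122 − 1.214 = -0.092
2 has the higher sensitivity.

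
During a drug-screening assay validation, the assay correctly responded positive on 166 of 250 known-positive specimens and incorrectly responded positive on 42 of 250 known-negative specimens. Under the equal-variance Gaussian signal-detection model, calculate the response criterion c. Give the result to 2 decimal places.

H = 166/250 = 0.6640
FA = 42/250 = 0.1680
z(H) = 0.4234
z(FA) = -0.9621
c = −½·[z(H) + z(FA)] = −0.5 × (0.4234 + (-0.9621)) = 0.26935
c > 0: the assay has a conservative response bias.

c = 0.27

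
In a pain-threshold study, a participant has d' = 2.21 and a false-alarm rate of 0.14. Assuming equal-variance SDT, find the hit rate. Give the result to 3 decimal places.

hit rate = 0.871

z(false-alarm rate) = z(0.14) = -1.0803
z(H) = z(FA) + d' = -1.0803 + 2.21 = 1.1297
hit rate = Φ(1.1297) = 0.8707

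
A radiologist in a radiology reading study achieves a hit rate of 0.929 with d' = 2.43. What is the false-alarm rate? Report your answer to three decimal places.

false-alarm rate = 0.168

z(hit rate) = z(0.929) = 1.4684
z(FA) = z(H) − d' = 1.4684 − 2.43 = -0.9616
false-alarm rate = Φ(-0.9616) = 0.1681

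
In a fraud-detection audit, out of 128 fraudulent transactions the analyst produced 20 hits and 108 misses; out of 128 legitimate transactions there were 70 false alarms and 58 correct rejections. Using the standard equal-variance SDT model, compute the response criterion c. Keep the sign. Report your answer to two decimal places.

c = 0.45

H = 20/128 = 0.1562
FA = 70/128 = 0.5469
z(H) = z(0.1562) = -1.010
z(FA) = z(0.5469) = 0.118
c = −½·[z(H) + z(FA)] = −0.5 × (-1.010 + 0.118) = 0.446
c > 0: the analyst has a conservative response bias.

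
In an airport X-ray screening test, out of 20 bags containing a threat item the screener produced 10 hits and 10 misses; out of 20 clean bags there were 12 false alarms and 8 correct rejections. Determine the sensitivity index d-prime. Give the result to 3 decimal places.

H = 10/20 = 0.5000
FA = 12/20 = 0.6000
Φ⁻¹(0.5000) = 0.0000, Φ⁻¹(0.6000) = 0.2533
d' = z(H) − z(FA) = 0.0000 − 0.2533 = -0.2533

d-prime = -0.253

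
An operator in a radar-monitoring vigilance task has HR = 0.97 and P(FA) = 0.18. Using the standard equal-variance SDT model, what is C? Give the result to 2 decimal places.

z(H) = z(0.97) = 1.881
z(FA) = z(0.18) = -0.915
c = −½·[z(H) + z(FA)] = −0.5 × (1.881 + (-0.915)) = -0.483
c < 0: the operator has a liberal response bias.

C = -0.48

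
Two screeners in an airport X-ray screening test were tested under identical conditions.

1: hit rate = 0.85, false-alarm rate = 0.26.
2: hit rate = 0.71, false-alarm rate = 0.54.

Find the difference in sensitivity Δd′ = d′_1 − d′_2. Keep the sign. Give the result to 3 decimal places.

1: z(0.85) = 1.0364, z(0.26) = -0.6433, d' = 1.6797
2: z(0.71) = 0.5534, z(0.54) = 0.1004, d' = 0.4530
Δd' = d'_1 − d'_2 = 1.6797 − 0.4530 = 1.2267
1 has the higher sensitivity.

Δd′ = 1.227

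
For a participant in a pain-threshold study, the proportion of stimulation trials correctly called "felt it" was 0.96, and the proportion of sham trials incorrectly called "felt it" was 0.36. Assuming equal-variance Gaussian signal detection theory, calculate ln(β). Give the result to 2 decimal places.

ln β = -1.47

Φ⁻¹(0.96) = 1.751, Φ⁻¹(0.36) = -0.358
ln β = −½·[z(H)² − z(FA)²] = −0.5 × (3.066 − 0.128) = -1.469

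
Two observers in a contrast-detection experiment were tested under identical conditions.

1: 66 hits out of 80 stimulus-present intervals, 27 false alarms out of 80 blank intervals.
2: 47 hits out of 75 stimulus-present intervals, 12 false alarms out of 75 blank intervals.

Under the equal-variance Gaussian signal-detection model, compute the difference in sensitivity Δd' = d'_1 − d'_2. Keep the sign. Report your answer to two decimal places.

1: z(0.8250) = 0.935, z(0.3375) = -0.419, d' = 1.354
2: z(0.6267) = 0.323, z(0.1600) = -0.994, d' = 1.317
Δd' = d'_1 − d'_2 = 1.354 − 1.317 = 0.037
1 has the higher sensitivity.

Δd' = 0.04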